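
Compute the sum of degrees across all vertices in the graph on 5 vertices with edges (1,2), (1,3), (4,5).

Step 1: Count edges incident to each vertex:
  deg(1) = 2 (neighbors: 2, 3)
  deg(2) = 1 (neighbors: 1)
  deg(3) = 1 (neighbors: 1)
  deg(4) = 1 (neighbors: 5)
  deg(5) = 1 (neighbors: 4)

Step 2: Sum all degrees:
  2 + 1 + 1 + 1 + 1 = 6

Verification: sum of degrees = 2 * |E| = 2 * 3 = 6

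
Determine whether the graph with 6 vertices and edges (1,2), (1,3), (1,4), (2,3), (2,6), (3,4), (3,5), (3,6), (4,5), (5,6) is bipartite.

Step 1: Attempt 2-coloring using BFS:
  Start at vertex 1, assign color 0
  Color vertex 2 with color 1 (neighbor of 1)
  Color vertex 3 with color 1 (neighbor of 1)
  Color vertex 4 with color 1 (neighbor of 1)

Step 2: Conflict found! Vertices 2 and 3 are adjacent but have the same color.
This means the graph contains an odd cycle.

The graph is NOT bipartite.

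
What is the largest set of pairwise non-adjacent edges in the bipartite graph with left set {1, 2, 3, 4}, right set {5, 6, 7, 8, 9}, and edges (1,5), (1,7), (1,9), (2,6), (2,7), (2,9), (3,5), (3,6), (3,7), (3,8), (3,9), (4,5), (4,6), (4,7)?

Step 1: List the neighbors of each left vertex:
  1: 5, 7, 9
  2: 6, 7, 9
  3: 5, 6, 7, 8, 9
  4: 5, 6, 7

Step 2: Greedily match left vertices, then look for augmenting paths:
  Match 1 -- 9
  Match 2 -- 6
  Match 3 -- 7
  Match 4 -- 5
  No augmenting path remains.

Step 3: Verify this is maximum:
  Matching size 4 = min(|L|, |R|) = min(4, 5), which is an upper bound, so this matching is maximum.

Maximum matching: {(1,9), (2,6), (3,7), (4,5)}
Size: 4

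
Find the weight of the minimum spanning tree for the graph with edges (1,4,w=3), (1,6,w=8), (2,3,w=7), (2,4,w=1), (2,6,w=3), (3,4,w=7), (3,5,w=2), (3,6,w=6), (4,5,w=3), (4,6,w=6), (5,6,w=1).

Apply Kruskal's algorithm (sort edges by weight, add if no cycle):

Sorted edges by weight:
  (2,4) w=1
  (5,6) w=1
  (3,5) w=2
  (1,4) w=3
  (2,6) w=3
  (4,5) w=3
  (3,6) w=6
  (4,6) w=6
  (2,3) w=7
  (3,4) w=7
  (1,6) w=8

Add edge (2,4) w=1 -- no cycle. Running total: 1
Add edge (5,6) w=1 -- no cycle. Running total: 2
Add edge (3,5) w=2 -- no cycle. Running total: 4
Add edge (1,4) w=3 -- no cycle. Running total: 7
Add edge (2,6) w=3 -- no cycle. Running total: 10

MST edges: (2,4,w=1), (5,6,w=1), (3,5,w=2), (1,4,w=3), (2,6,w=3)
Total MST weight: 1 + 1 + 2 + 3 + 3 = 10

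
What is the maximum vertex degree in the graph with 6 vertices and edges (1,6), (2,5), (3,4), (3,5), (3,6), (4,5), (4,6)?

Step 1: Count edges incident to each vertex:
  deg(1) = 1 (neighbors: 6)
  deg(2) = 1 (neighbors: 5)
  deg(3) = 3 (neighbors: 4, 5, 6)
  deg(4) = 3 (neighbors: 3, 5, 6)
  deg(5) = 3 (neighbors: 2, 3, 4)
  deg(6) = 3 (neighbors: 1, 3, 4)

Step 2: Find maximum:
  max(1, 1, 3, 3, 3, 3) = 3 (vertex 3)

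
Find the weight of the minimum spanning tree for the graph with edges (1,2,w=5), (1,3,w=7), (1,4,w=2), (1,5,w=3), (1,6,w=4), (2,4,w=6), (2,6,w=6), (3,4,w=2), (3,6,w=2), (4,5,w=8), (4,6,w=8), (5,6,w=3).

Apply Kruskal's algorithm (sort edges by weight, add if no cycle):

Sorted edges by weight:
  (1,4) w=2
  (3,6) w=2
  (3,4) w=2
  (1,5) w=3
  (5,6) w=3
  (1,6) w=4
  (1,2) w=5
  (2,6) w=6
  (2,4) w=6
  (1,3) w=7
  (4,5) w=8
  (4,6) w=8

Add edge (1,4) w=2 -- no cycle. Running total: 2
Add edge (3,6) w=2 -- no cycle. Running total: 4
Add edge (3,4) w=2 -- no cycle. Running total: 6
Add edge (1,5) w=3 -- no cycle. Running total: 9
Skip edge (5,6) w=3 -- would create cycle
Skip edge (1,6) w=4 -- would create cycle
Add edge (1,2) w=5 -- no cycle. Running total: 14

MST edges: (1,4,w=2), (3,6,w=2), (3,4,w=2), (1,5,w=3), (1,2,w=5)
Total MST weight: 2 + 2 + 2 + 3 + 5 = 14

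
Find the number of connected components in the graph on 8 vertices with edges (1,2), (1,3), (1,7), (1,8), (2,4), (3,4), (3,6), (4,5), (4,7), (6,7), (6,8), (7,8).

Step 1: Build adjacency list from edges:
  1: 2, 3, 7, 8
  2: 1, 4
  3: 1, 4, 6
  4: 2, 3, 5, 7
  5: 4
  6: 3, 7, 8
  7: 1, 4, 6, 8
  8: 1, 6, 7

Step 2: Run BFS/DFS from vertex 1:
  Visited: {1, 2, 3, 7, 8, 4, 6, 5}
  Reached 8 of 8 vertices

Step 3: All 8 vertices reached from vertex 1, so the graph is connected.
Number of connected components: 1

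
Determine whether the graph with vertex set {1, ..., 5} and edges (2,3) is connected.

Step 1: Build adjacency list from edges:
  1: (none)
  2: 3
  3: 2
  4: (none)
  5: (none)

Step 2: Run BFS/DFS from vertex 1:
  Visited: {1}
  Reached 1 of 5 vertices

Step 3: Only 1 of 5 vertices reached. Graph is disconnected.
Connected components: {1}, {2, 3}, {4}, {5}
Answer: No, the graph is not connected (4 components).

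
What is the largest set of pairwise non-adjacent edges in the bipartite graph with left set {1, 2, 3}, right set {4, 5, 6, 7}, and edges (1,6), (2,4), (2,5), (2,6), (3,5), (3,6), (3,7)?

Step 1: List the neighbors of each left vertex:
  1: 6
  2: 4, 5, 6
  3: 5, 6, 7

Step 2: Greedily match left vertices, then look for augmenting paths:
  Match 1 -- 6
  Match 2 -- 4
  Match 3 -- 5
  No augmenting path remains.

Step 3: Verify this is maximum:
  Matching size 3 = min(|L|, |R|) = min(3, 4), which is an upper bound, so this matching is maximum.

Maximum matching: {(1,6), (2,4), (3,5)}
Size: 3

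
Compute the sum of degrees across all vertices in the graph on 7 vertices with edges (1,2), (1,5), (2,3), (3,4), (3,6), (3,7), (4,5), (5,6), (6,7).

Step 1: Count edges incident to each vertex:
  deg(1) = 2 (neighbors: 2, 5)
  deg(2) = 2 (neighbors: 1, 3)
  deg(3) = 4 (neighbors: 2, 4, 6, 7)
  deg(4) = 2 (neighbors: 3, 5)
  deg(5) = 3 (neighbors: 1, 4, 6)
  deg(6) = 3 (neighbors: 3, 5, 7)
  deg(7) = 2 (neighbors: 3, 6)

Step 2: Sum all degrees:
  2 + 2 + 4 + 2 + 3 + 3 + 2 = 18

Verification: sum of degrees = 2 * |E| = 2 * 9 = 18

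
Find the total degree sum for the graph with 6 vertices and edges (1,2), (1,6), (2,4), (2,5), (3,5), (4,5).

Step 1: Count edges incident to each vertex:
  deg(1) = 2 (neighbors: 2, 6)
  deg(2) = 3 (neighbors: 1, 4, 5)
  deg(3) = 1 (neighbors: 5)
  deg(4) = 2 (neighbors: 2, 5)
  deg(5) = 3 (neighbors: 2, 3, 4)
  deg(6) = 1 (neighbors: 1)

Step 2: Sum all degrees:
  2 + 3 + 1 + 2 + 3 + 1 = 12

Verification: sum of degrees = 2 * |E| = 2 * 6 = 12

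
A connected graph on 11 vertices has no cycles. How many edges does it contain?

A tree on n vertices always has exactly n - 1 edges.
For n = 11: edges = 11 - 1 = 10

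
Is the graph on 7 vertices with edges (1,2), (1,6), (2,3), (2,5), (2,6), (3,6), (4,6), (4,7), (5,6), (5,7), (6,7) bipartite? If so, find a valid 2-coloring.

Step 1: Attempt 2-coloring using BFS:
  Start at vertex 1, assign color 0
  Color vertex 2 with color 1 (neighbor of 1)
  Color vertex 6 with color 1 (neighbor of 1)
  Color vertex 3 with color 0 (neighbor of 2)
  Color vertex 5 with color 0 (neighbor of 2)

Step 2: Conflict found! Vertices 2 and 6 are adjacent but have the same color.
This means the graph contains an odd cycle.

The graph is NOT bipartite.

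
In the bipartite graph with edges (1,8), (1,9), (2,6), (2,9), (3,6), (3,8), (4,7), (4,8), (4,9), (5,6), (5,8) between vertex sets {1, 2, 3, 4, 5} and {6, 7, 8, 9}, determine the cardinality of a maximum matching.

Step 1: List the neighbors of each left vertex:
  1: 8, 9
  2: 6, 9
  3: 6, 8
  4: 7, 8, 9
  5: 6, 8

Step 2: Greedily match left vertices, then look for augmenting paths:
  Match 1 -- 8
  Match 2 -- 9
  Match 3 -- 6
  Match 4 -- 7
  No augmenting path remains.

Step 3: Verify this is maximum:
  Matching size 4 = min(|L|, |R|) = min(5, 4), which is an upper bound, so this matching is maximum.

Maximum matching: {(1,8), (2,9), (3,6), (4,7)}
Size: 4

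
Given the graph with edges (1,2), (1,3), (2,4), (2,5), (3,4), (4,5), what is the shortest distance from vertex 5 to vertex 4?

Step 1: Build adjacency list:
  1: 2, 3
  2: 1, 4, 5
  3: 1, 4
  4: 2, 3, 5
  5: 2, 4

Step 2: BFS from vertex 5 to find shortest path to 4:
  vertex 2 reached at distance 1
  vertex 4 reached at distance 1

Step 3: Shortest path: 5 -> 4
Path length: 1 edge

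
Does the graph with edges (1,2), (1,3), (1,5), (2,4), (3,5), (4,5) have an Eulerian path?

Step 1: Find the degree of each vertex:
  deg(1) = 3
  deg(2) = 2
  deg(3) = 2
  deg(4) = 2
  deg(5) = 3

Step 2: Count vertices with odd degree:
  Odd-degree vertices: 1, 5 (2 total)

Step 3: Apply Euler's theorem:
  - Eulerian circuit exists iff graph is connected and all vertices have even degree
  - Eulerian path exists iff graph is connected and has 0 or 2 odd-degree vertices

Graph is connected with exactly 2 odd-degree vertices (1, 5).
Eulerian path exists (starting and ending at the odd-degree vertices), but no Eulerian circuit.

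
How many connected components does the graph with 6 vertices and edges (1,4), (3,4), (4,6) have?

Step 1: Build adjacency list from edges:
  1: 4
  2: (none)
  3: 4
  4: 1, 3, 6
  5: (none)
  6: 4

Step 2: Run BFS/DFS from vertex 1:
  Visited: {1, 4, 3, 6}
  Reached 4 of 6 vertices

Step 3: Only 4 of 6 vertices reached. Graph is disconnected.
Connected components: {1, 3, 4, 6}, {2}, {5}
Number of connected components: 3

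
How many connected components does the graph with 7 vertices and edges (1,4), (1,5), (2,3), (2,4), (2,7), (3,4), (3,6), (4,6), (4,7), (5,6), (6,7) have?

Step 1: Build adjacency list from edges:
  1: 4, 5
  2: 3, 4, 7
  3: 2, 4, 6
  4: 1, 2, 3, 6, 7
  5: 1, 6
  6: 3, 4, 5, 7
  7: 2, 4, 6

Step 2: Run BFS/DFS from vertex 1:
  Visited: {1, 4, 5, 2, 3, 6, 7}
  Reached 7 of 7 vertices

Step 3: All 7 vertices reached from vertex 1, so the graph is connected.
Number of connected components: 1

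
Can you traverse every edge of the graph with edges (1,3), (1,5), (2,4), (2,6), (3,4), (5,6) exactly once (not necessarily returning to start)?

Step 1: Find the degree of each vertex:
  deg(1) = 2
  deg(2) = 2
  deg(3) = 2
  deg(4) = 2
  deg(5) = 2
  deg(6) = 2

Step 2: Count vertices with odd degree:
  All vertices have even degree (0 odd-degree vertices)

Step 3: Apply Euler's theorem:
  - Eulerian circuit exists iff graph is connected and all vertices have even degree
  - Eulerian path exists iff graph is connected and has 0 or 2 odd-degree vertices

Graph is connected with 0 odd-degree vertices.
Both Eulerian circuit and Eulerian path exist.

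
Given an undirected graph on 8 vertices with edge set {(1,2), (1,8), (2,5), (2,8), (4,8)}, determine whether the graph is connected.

Step 1: Build adjacency list from edges:
  1: 2, 8
  2: 1, 5, 8
  3: (none)
  4: 8
  5: 2
  6: (none)
  7: (none)
  8: 1, 2, 4

Step 2: Run BFS/DFS from vertex 1:
  Visited: {1, 2, 8, 5, 4}
  Reached 5 of 8 vertices

Step 3: Only 5 of 8 vertices reached. Graph is disconnected.
Connected components: {1, 2, 4, 5, 8}, {3}, {6}, {7}
Answer: No, the graph is not connected (4 components).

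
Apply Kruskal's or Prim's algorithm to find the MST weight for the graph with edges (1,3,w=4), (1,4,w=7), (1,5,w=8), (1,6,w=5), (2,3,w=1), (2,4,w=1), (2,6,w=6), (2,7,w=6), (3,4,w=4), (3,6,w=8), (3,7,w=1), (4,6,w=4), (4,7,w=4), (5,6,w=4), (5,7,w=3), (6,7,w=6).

Apply Kruskal's algorithm (sort edges by weight, add if no cycle):

Sorted edges by weight:
  (2,3) w=1
  (2,4) w=1
  (3,7) w=1
  (5,7) w=3
  (1,3) w=4
  (3,4) w=4
  (4,6) w=4
  (4,7) w=4
  (5,6) w=4
  (1,6) w=5
  (2,6) w=6
  (2,7) w=6
  (6,7) w=6
  (1,4) w=7
  (1,5) w=8
  (3,6) w=8

Add edge (2,3) w=1 -- no cycle. Running total: 1
Add edge (2,4) w=1 -- no cycle. Running total: 2
Add edge (3,7) w=1 -- no cycle. Running total: 3
Add edge (5,7) w=3 -- no cycle. Running total: 6
Add edge (1,3) w=4 -- no cycle. Running total: 10
Skip edge (3,4) w=4 -- would create cycle
Add edge (4,6) w=4 -- no cycle. Running total: 14

MST edges: (2,3,w=1), (2,4,w=1), (3,7,w=1), (5,7,w=3), (1,3,w=4), (4,6,w=4)
Total MST weight: 1 + 1 + 1 + 3 + 4 + 4 = 14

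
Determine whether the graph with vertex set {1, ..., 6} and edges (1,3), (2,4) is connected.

Step 1: Build adjacency list from edges:
  1: 3
  2: 4
  3: 1
  4: 2
  5: (none)
  6: (none)

Step 2: Run BFS/DFS from vertex 1:
  Visited: {1, 3}
  Reached 2 of 6 vertices

Step 3: Only 2 of 6 vertices reached. Graph is disconnected.
Connected components: {1, 3}, {2, 4}, {5}, {6}
Answer: No, the graph is not connected (4 components).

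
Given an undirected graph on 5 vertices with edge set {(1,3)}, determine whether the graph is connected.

Step 1: Build adjacency list from edges:
  1: 3
  2: (none)
  3: 1
  4: (none)
  5: (none)

Step 2: Run BFS/DFS from vertex 1:
  Visited: {1, 3}
  Reached 2 of 5 vertices

Step 3: Only 2 of 5 vertices reached. Graph is disconnected.
Connected components: {1, 3}, {2}, {4}, {5}
Answer: No, the graph is not connected (4 components).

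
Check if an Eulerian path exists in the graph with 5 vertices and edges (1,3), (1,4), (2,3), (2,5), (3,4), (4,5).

Step 1: Find the degree of each vertex:
  deg(1) = 2
  deg(2) = 2
  deg(3) = 3
  deg(4) = 3
  deg(5) = 2

Step 2: Count vertices with odd degree:
  Odd-degree vertices: 3, 4 (2 total)

Step 3: Apply Euler's theorem:
  - Eulerian circuit exists iff graph is connected and all vertices have even degree
  - Eulerian path exists iff graph is connected and has 0 or 2 odd-degree vertices

Graph is connected with exactly 2 odd-degree vertices (3, 4).
Eulerian path exists (starting and ending at the odd-degree vertices), but no Eulerian circuit.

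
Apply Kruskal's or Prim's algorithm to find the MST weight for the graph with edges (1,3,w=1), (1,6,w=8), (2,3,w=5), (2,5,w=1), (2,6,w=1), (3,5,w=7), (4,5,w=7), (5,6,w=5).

Apply Kruskal's algorithm (sort edges by weight, add if no cycle):

Sorted edges by weight:
  (1,3) w=1
  (2,5) w=1
  (2,6) w=1
  (2,3) w=5
  (5,6) w=5
  (3,5) w=7
  (4,5) w=7
  (1,6) w=8

Add edge (1,3) w=1 -- no cycle. Running total: 1
Add edge (2,5) w=1 -- no cycle. Running total: 2
Add edge (2,6) w=1 -- no cycle. Running total: 3
Add edge (2,3) w=5 -- no cycle. Running total: 8
Skip edge (5,6) w=5 -- would create cycle
Skip edge (3,5) w=7 -- would create cycle
Add edge (4,5) w=7 -- no cycle. Running total: 15

MST edges: (1,3,w=1), (2,5,w=1), (2,6,w=1), (2,3,w=5), (4,5,w=7)
Total MST weight: 1 + 1 + 1 + 5 + 7 = 15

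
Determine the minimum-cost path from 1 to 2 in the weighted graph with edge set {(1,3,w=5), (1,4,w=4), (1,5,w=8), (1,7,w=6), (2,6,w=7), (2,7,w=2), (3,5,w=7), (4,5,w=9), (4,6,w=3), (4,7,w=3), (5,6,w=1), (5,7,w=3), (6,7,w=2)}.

Step 1: Build adjacency list with weights:
  1: 3(w=5), 4(w=4), 5(w=8), 7(w=6)
  2: 6(w=7), 7(w=2)
  3: 1(w=5), 5(w=7)
  4: 1(w=4), 5(w=9), 6(w=3), 7(w=3)
  5: 1(w=8), 3(w=7), 4(w=9), 6(w=1), 7(w=3)
  6: 2(w=7), 4(w=3), 5(w=1), 7(w=2)
  7: 1(w=6), 2(w=2), 4(w=3), 5(w=3), 6(w=2)

Step 2: Apply Dijkstra's algorithm from vertex 1:
  Visit vertex 1 (distance=0)
    Update dist[3] = 5
    Update dist[4] = 4
    Update dist[5] = 8
    Update dist[7] = 6
  Visit vertex 4 (distance=4)
    Update dist[6] = 7
  Visit vertex 3 (distance=5)
  Visit vertex 7 (distance=6)
    Update dist[2] = 8
  Visit vertex 6 (distance=7)
  Visit vertex 2 (distance=8)

Step 3: Shortest path: 1 -> 7 -> 2
Total weight: 6 + 2 = 8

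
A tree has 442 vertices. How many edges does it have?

A tree on n vertices always has exactly n - 1 edges.
For n = 442: edges = 442 - 1 = 441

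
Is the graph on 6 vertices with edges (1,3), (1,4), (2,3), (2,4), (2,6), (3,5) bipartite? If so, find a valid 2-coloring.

Step 1: Attempt 2-coloring using BFS:
  Start at vertex 1, assign color 0
  Color vertex 3 with color 1 (neighbor of 1)
  Color vertex 4 with color 1 (neighbor of 1)
  Color vertex 2 with color 0 (neighbor of 3)
  Color vertex 5 with color 0 (neighbor of 3)
  Color vertex 6 with color 1 (neighbor of 2)

Step 2: 2-coloring succeeded. No conflicts found.
  Set A (color 0): {1, 2, 5}
  Set B (color 1): {3, 4, 6}

The graph is bipartite with partition {1, 2, 5}, {3, 4, 6}.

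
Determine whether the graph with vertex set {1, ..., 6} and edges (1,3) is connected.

Step 1: Build adjacency list from edges:
  1: 3
  2: (none)
  3: 1
  4: (none)
  5: (none)
  6: (none)

Step 2: Run BFS/DFS from vertex 1:
  Visited: {1, 3}
  Reached 2 of 6 vertices

Step 3: Only 2 of 6 vertices reached. Graph is disconnected.
Connected components: {1, 3}, {2}, {4}, {5}, {6}
Answer: No, the graph is not connected (5 components).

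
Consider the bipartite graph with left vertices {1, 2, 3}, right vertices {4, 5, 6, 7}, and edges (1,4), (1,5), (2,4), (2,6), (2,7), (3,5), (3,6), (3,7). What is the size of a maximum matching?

Step 1: List the neighbors of each left vertex:
  1: 4, 5
  2: 4, 6, 7
  3: 5, 6, 7

Step 2: Greedily match left vertices, then look for augmenting paths:
  Match 1 -- 4
  Match 2 -- 6
  Match 3 -- 5
  No augmenting path remains.

Step 3: Verify this is maximum:
  Matching size 3 = min(|L|, |R|) = min(3, 4), which is an upper bound, so this matching is maximum.

Maximum matching: {(1,4), (2,6), (3,5)}
Size: 3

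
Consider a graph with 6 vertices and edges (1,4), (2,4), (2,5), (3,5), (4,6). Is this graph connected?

Step 1: Build adjacency list from edges:
  1: 4
  2: 4, 5
  3: 5
  4: 1, 2, 6
  5: 2, 3
  6: 4

Step 2: Run BFS/DFS from vertex 1:
  Visited: {1, 4, 2, 6, 5, 3}
  Reached 6 of 6 vertices

Step 3: All 6 vertices reached from vertex 1, so the graph is connected.
Answer: Yes, the graph is connected.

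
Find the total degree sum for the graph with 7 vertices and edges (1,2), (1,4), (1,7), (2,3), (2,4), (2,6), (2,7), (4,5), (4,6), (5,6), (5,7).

Step 1: Count edges incident to each vertex:
  deg(1) = 3 (neighbors: 2, 4, 7)
  deg(2) = 5 (neighbors: 1, 3, 4, 6, 7)
  deg(3) = 1 (neighbors: 2)
  deg(4) = 4 (neighbors: 1, 2, 5, 6)
  deg(5) = 3 (neighbors: 4, 6, 7)
  deg(6) = 3 (neighbors: 2, 4, 5)
  deg(7) = 3 (neighbors: 1, 2, 5)

Step 2: Sum all degrees:
  3 + 5 + 1 + 4 + 3 + 3 + 3 = 22

Verification: sum of degrees = 2 * |E| = 2 * 11 = 22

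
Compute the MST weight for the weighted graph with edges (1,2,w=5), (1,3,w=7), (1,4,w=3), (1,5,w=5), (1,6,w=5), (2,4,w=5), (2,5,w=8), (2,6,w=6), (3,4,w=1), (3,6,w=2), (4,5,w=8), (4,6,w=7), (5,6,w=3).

Apply Kruskal's algorithm (sort edges by weight, add if no cycle):

Sorted edges by weight:
  (3,4) w=1
  (3,6) w=2
  (1,4) w=3
  (5,6) w=3
  (1,2) w=5
  (1,6) w=5
  (1,5) w=5
  (2,4) w=5
  (2,6) w=6
  (1,3) w=7
  (4,6) w=7
  (2,5) w=8
  (4,5) w=8

Add edge (3,4) w=1 -- no cycle. Running total: 1
Add edge (3,6) w=2 -- no cycle. Running total: 3
Add edge (1,4) w=3 -- no cycle. Running total: 6
Add edge (5,6) w=3 -- no cycle. Running total: 9
Add edge (1,2) w=5 -- no cycle. Running total: 14

MST edges: (3,4,w=1), (3,6,w=2), (1,4,w=3), (5,6,w=3), (1,2,w=5)
Total MST weight: 1 + 2 + 3 + 3 + 5 = 14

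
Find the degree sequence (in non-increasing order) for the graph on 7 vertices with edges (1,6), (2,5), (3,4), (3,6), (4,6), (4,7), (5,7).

Step 1: Count edges incident to each vertex:
  deg(1) = 1 (neighbors: 6)
  deg(2) = 1 (neighbors: 5)
  deg(3) = 2 (neighbors: 4, 6)
  deg(4) = 3 (neighbors: 3, 6, 7)
  deg(5) = 2 (neighbors: 2, 7)
  deg(6) = 3 (neighbors: 1, 3, 4)
  deg(7) = 2 (neighbors: 4, 5)

Step 2: Sort degrees in non-increasing order:
  Degrees: [1, 1, 2, 3, 2, 3, 2] -> sorted: [3, 3, 2, 2, 2, 1, 1]

Degree sequence: [3, 3, 2, 2, 2, 1, 1]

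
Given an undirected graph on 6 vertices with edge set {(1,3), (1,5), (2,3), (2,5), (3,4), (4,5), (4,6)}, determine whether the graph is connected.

Step 1: Build adjacency list from edges:
  1: 3, 5
  2: 3, 5
  3: 1, 2, 4
  4: 3, 5, 6
  5: 1, 2, 4
  6: 4

Step 2: Run BFS/DFS from vertex 1:
  Visited: {1, 3, 5, 2, 4, 6}
  Reached 6 of 6 vertices

Step 3: All 6 vertices reached from vertex 1, so the graph is connected.
Answer: Yes, the graph is connected.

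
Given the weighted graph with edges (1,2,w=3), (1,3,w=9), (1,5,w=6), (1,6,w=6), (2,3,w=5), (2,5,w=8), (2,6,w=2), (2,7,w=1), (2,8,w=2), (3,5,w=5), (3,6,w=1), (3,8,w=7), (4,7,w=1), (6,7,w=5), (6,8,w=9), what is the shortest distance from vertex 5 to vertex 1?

Step 1: Build adjacency list with weights:
  1: 2(w=3), 3(w=9), 5(w=6), 6(w=6)
  2: 1(w=3), 3(w=5), 5(w=8), 6(w=2), 7(w=1), 8(w=2)
  3: 1(w=9), 2(w=5), 5(w=5), 6(w=1), 8(w=7)
  4: 7(w=1)
  5: 1(w=6), 2(w=8), 3(w=5)
  6: 1(w=6), 2(w=2), 3(w=1), 7(w=5), 8(w=9)
  7: 2(w=1), 4(w=1), 6(w=5)
  8: 2(w=2), 3(w=7), 6(w=9)

Step 2: Apply Dijkstra's algorithm from vertex 5:
  Visit vertex 5 (distance=0)
    Update dist[1] = 6
    Update dist[2] = 8
    Update dist[3] = 5
  Visit vertex 3 (distance=5)
    Update dist[6] = 6
    Update dist[8] = 12
  Visit vertex 1 (distance=6)

Step 3: Shortest path: 5 -> 1
Total weight: 6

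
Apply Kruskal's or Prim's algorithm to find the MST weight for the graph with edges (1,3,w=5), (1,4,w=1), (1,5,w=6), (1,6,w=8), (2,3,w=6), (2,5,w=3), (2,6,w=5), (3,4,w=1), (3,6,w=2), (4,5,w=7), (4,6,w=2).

Apply Kruskal's algorithm (sort edges by weight, add if no cycle):

Sorted edges by weight:
  (1,4) w=1
  (3,4) w=1
  (3,6) w=2
  (4,6) w=2
  (2,5) w=3
  (1,3) w=5
  (2,6) w=5
  (1,5) w=6
  (2,3) w=6
  (4,5) w=7
  (1,6) w=8

Add edge (1,4) w=1 -- no cycle. Running total: 1
Add edge (3,4) w=1 -- no cycle. Running total: 2
Add edge (3,6) w=2 -- no cycle. Running total: 4
Skip edge (4,6) w=2 -- would create cycle
Add edge (2,5) w=3 -- no cycle. Running total: 7
Skip edge (1,3) w=5 -- would create cycle
Add edge (2,6) w=5 -- no cycle. Running total: 12

MST edges: (1,4,w=1), (3,4,w=1), (3,6,w=2), (2,5,w=3), (2,6,w=5)
Total MST weight: 1 + 1 + 2 + 3 + 5 = 12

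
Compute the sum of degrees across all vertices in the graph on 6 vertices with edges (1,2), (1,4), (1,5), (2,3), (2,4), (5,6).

Step 1: Count edges incident to each vertex:
  deg(1) = 3 (neighbors: 2, 4, 5)
  deg(2) = 3 (neighbors: 1, 3, 4)
  deg(3) = 1 (neighbors: 2)
  deg(4) = 2 (neighbors: 1, 2)
  deg(5) = 2 (neighbors: 1, 6)
  deg(6) = 1 (neighbors: 5)

Step 2: Sum all degrees:
  3 + 3 + 1 + 2 + 2 + 1 = 12

Verification: sum of degrees = 2 * |E| = 2 * 6 = 12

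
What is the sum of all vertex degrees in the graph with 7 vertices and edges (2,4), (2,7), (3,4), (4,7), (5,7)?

Step 1: Count edges incident to each vertex:
  deg(1) = 0 (neighbors: none)
  deg(2) = 2 (neighbors: 4, 7)
  deg(3) = 1 (neighbors: 4)
  deg(4) = 3 (neighbors: 2, 3, 7)
  deg(5) = 1 (neighbors: 7)
  deg(6) = 0 (neighbors: none)
  deg(7) = 3 (neighbors: 2, 4, 5)

Step 2: Sum all degrees:
  0 + 2 + 1 + 3 + 1 + 0 + 3 = 10

Verification: sum of degrees = 2 * |E| = 2 * 5 = 10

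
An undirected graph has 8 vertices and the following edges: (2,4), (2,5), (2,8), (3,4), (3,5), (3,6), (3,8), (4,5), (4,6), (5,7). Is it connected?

Step 1: Build adjacency list from edges:
  1: (none)
  2: 4, 5, 8
  3: 4, 5, 6, 8
  4: 2, 3, 5, 6
  5: 2, 3, 4, 7
  6: 3, 4
  7: 5
  8: 2, 3

Step 2: Run BFS/DFS from vertex 1:
  Visited: {1}
  Reached 1 of 8 vertices

Step 3: Only 1 of 8 vertices reached. Graph is disconnected.
Connected components: {1}, {2, 3, 4, 5, 6, 7, 8}
Answer: No, the graph is not connected (2 components).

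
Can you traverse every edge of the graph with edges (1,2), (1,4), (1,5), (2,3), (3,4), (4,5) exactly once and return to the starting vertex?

Step 1: Find the degree of each vertex:
  deg(1) = 3
  deg(2) = 2
  deg(3) = 2
  deg(4) = 3
  deg(5) = 2

Step 2: Count vertices with odd degree:
  Odd-degree vertices: 1, 4 (2 total)

Step 3: Apply Euler's theorem:
  - Eulerian circuit exists iff graph is connected and all vertices have even degree
  - Eulerian path exists iff graph is connected and has 0 or 2 odd-degree vertices

Graph is connected with exactly 2 odd-degree vertices (1, 4).
Eulerian path exists (starting and ending at the odd-degree vertices), but no Eulerian circuit.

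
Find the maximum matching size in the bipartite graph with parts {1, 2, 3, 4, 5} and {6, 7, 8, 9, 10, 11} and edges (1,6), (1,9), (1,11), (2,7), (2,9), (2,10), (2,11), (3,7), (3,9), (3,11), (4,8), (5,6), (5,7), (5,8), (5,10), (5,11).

Step 1: List the neighbors of each left vertex:
  1: 6, 9, 11
  2: 7, 9, 10, 11
  3: 7, 9, 11
  4: 8
  5: 6, 7, 8, 10, 11

Step 2: Greedily match left vertices, then look for augmenting paths:
  Match 1 -- 6
  Match 2 -- 7
  Match 3 -- 9
  Match 4 -- 8
  Match 5 -- 10
  No augmenting path remains.

Step 3: Verify this is maximum:
  Matching size 5 = min(|L|, |R|) = min(5, 6), which is an upper bound, so this matching is maximum.

Maximum matching: {(1,6), (2,7), (3,9), (4,8), (5,10)}
Size: 5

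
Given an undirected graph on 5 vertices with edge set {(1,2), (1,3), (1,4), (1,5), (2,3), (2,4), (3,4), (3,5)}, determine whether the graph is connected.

Step 1: Build adjacency list from edges:
  1: 2, 3, 4, 5
  2: 1, 3, 4
  3: 1, 2, 4, 5
  4: 1, 2, 3
  5: 1, 3

Step 2: Run BFS/DFS from vertex 1:
  Visited: {1, 2, 3, 4, 5}
  Reached 5 of 5 vertices

Step 3: All 5 vertices reached from vertex 1, so the graph is connected.
Answer: Yes, the graph is connected.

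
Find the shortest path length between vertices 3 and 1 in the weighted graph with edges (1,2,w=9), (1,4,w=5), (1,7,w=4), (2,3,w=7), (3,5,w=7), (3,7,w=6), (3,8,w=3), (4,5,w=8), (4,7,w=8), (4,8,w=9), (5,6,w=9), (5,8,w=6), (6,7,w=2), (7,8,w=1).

Step 1: Build adjacency list with weights:
  1: 2(w=9), 4(w=5), 7(w=4)
  2: 1(w=9), 3(w=7)
  3: 2(w=7), 5(w=7), 7(w=6), 8(w=3)
  4: 1(w=5), 5(w=8), 7(w=8), 8(w=9)
  5: 3(w=7), 4(w=8), 6(w=9), 8(w=6)
  6: 5(w=9), 7(w=2)
  7: 1(w=4), 3(w=6), 4(w=8), 6(w=2), 8(w=1)
  8: 3(w=3), 4(w=9), 5(w=6), 7(w=1)

Step 2: Apply Dijkstra's algorithm from vertex 3:
  Visit vertex 3 (distance=0)
    Update dist[2] = 7
    Update dist[5] = 7
    Update dist[7] = 6
    Update dist[8] = 3
  Visit vertex 8 (distance=3)
    Update dist[4] = 12
    Update dist[7] = 4
  Visit vertex 7 (distance=4)
    Update dist[1] = 8
    Update dist[6] = 6
  Visit vertex 6 (distance=6)
  Visit vertex 2 (distance=7)
  Visit vertex 5 (distance=7)
  Visit vertex 1 (distance=8)

Step 3: Shortest path: 3 -> 8 -> 7 -> 1
Total weight: 3 + 1 + 4 = 8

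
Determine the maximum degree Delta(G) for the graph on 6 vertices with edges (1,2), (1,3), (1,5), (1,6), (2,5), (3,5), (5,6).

Step 1: Count edges incident to each vertex:
  deg(1) = 4 (neighbors: 2, 3, 5, 6)
  deg(2) = 2 (neighbors: 1, 5)
  deg(3) = 2 (neighbors: 1, 5)
  deg(4) = 0 (neighbors: none)
  deg(5) = 4 (neighbors: 1, 2, 3, 6)
  deg(6) = 2 (neighbors: 1, 5)

Step 2: Find maximum:
  max(4, 2, 2, 0, 4, 2) = 4 (vertex 1)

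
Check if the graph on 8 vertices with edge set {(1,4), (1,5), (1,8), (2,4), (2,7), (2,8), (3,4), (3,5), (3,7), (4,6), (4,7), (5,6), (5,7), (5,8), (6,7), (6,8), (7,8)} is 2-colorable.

Step 1: Attempt 2-coloring using BFS:
  Start at vertex 1, assign color 0
  Color vertex 4 with color 1 (neighbor of 1)
  Color vertex 5 with color 1 (neighbor of 1)
  Color vertex 8 with color 1 (neighbor of 1)
  Color vertex 2 with color 0 (neighbor of 4)
  Color vertex 3 with color 0 (neighbor of 4)
  Color vertex 6 with color 0 (neighbor of 4)
  Color vertex 7 with color 0 (neighbor of 4)

Step 2: Conflict found! Vertices 5 and 8 are adjacent but have the same color.
This means the graph contains an odd cycle.

The graph is NOT bipartite.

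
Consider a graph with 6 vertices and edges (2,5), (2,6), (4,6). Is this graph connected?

Step 1: Build adjacency list from edges:
  1: (none)
  2: 5, 6
  3: (none)
  4: 6
  5: 2
  6: 2, 4

Step 2: Run BFS/DFS from vertex 1:
  Visited: {1}
  Reached 1 of 6 vertices

Step 3: Only 1 of 6 vertices reached. Graph is disconnected.
Connected components: {1}, {2, 4, 5, 6}, {3}
Answer: No, the graph is not connected (3 components).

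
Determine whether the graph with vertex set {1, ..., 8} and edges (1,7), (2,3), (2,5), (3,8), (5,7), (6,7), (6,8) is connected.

Step 1: Build adjacency list from edges:
  1: 7
  2: 3, 5
  3: 2, 8
  4: (none)
  5: 2, 7
  6: 7, 8
  7: 1, 5, 6
  8: 3, 6

Step 2: Run BFS/DFS from vertex 1:
  Visited: {1, 7, 5, 6, 2, 8, 3}
  Reached 7 of 8 vertices

Step 3: Only 7 of 8 vertices reached. Graph is disconnected.
Connected components: {1, 2, 3, 5, 6, 7, 8}, {4}
Answer: No, the graph is not connected (2 components).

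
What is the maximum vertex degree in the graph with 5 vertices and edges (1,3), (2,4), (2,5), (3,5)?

Step 1: Count edges incident to each vertex:
  deg(1) = 1 (neighbors: 3)
  deg(2) = 2 (neighbors: 4, 5)
  deg(3) = 2 (neighbors: 1, 5)
  deg(4) = 1 (neighbors: 2)
  deg(5) = 2 (neighbors: 2, 3)

Step 2: Find maximum:
  max(1, 2, 2, 1, 2) = 2 (vertex 2)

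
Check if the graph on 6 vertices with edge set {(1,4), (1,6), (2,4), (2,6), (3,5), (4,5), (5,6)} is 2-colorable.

Step 1: Attempt 2-coloring using BFS:
  Start at vertex 1, assign color 0
  Color vertex 4 with color 1 (neighbor of 1)
  Color vertex 6 with color 1 (neighbor of 1)
  Color vertex 2 with color 0 (neighbor of 4)
  Color vertex 5 with color 0 (neighbor of 4)
  Color vertex 3 with color 1 (neighbor of 5)

Step 2: 2-coloring succeeded. No conflicts found.
  Set A (color 0): {1, 2, 5}
  Set B (color 1): {3, 4, 6}

The graph is bipartite with partition {1, 2, 5}, {3, 4, 6}.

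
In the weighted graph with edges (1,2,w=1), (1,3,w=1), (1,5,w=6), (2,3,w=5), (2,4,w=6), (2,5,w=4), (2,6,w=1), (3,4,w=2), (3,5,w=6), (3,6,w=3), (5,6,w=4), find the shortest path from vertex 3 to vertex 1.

Step 1: Build adjacency list with weights:
  1: 2(w=1), 3(w=1), 5(w=6)
  2: 1(w=1), 3(w=5), 4(w=6), 5(w=4), 6(w=1)
  3: 1(w=1), 2(w=5), 4(w=2), 5(w=6), 6(w=3)
  4: 2(w=6), 3(w=2)
  5: 1(w=6), 2(w=4), 3(w=6), 6(w=4)
  6: 2(w=1), 3(w=3), 5(w=4)

Step 2: Apply Dijkstra's algorithm from vertex 3:
  Visit vertex 3 (distance=0)
    Update dist[1] = 1
    Update dist[2] = 5
    Update dist[4] = 2
    Update dist[5] = 6
    Update dist[6] = 3
  Visit vertex 1 (distance=1)
    Update dist[2] = 2

Step 3: Shortest path: 3 -> 1
Total weight: 1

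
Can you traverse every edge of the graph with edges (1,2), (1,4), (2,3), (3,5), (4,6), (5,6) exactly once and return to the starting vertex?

Step 1: Find the degree of each vertex:
  deg(1) = 2
  deg(2) = 2
  deg(3) = 2
  deg(4) = 2
  deg(5) = 2
  deg(6) = 2

Step 2: Count vertices with odd degree:
  All vertices have even degree (0 odd-degree vertices)

Step 3: Apply Euler's theorem:
  - Eulerian circuit exists iff graph is connected and all vertices have even degree
  - Eulerian path exists iff graph is connected and has 0 or 2 odd-degree vertices

Graph is connected with 0 odd-degree vertices.
Both Eulerian circuit and Eulerian path exist.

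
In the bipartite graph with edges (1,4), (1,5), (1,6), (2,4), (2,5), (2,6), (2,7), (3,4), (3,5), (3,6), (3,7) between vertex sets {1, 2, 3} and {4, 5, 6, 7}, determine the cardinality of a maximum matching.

Step 1: List the neighbors of each left vertex:
  1: 4, 5, 6
  2: 4, 5, 6, 7
  3: 4, 5, 6, 7

Step 2: Greedily match left vertices, then look for augmenting paths:
  Match 1 -- 4
  Match 2 -- 5
  Match 3 -- 6
  No augmenting path remains.

Step 3: Verify this is maximum:
  Matching size 3 = min(|L|, |R|) = min(3, 4), which is an upper bound, so this matching is maximum.

Maximum matching: {(1,4), (2,5), (3,6)}
Size: 3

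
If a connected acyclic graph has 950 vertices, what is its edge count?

A tree on n vertices always has exactly n - 1 edges.
For n = 950: edges = 950 - 1 = 949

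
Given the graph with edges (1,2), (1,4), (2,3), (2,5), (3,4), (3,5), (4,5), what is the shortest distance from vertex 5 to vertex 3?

Step 1: Build adjacency list:
  1: 2, 4
  2: 1, 3, 5
  3: 2, 4, 5
  4: 1, 3, 5
  5: 2, 3, 4

Step 2: BFS from vertex 5 to find shortest path to 3:
  vertex 2 reached at distance 1
  vertex 3 reached at distance 1

Step 3: Shortest path: 5 -> 3
Path length: 1 edge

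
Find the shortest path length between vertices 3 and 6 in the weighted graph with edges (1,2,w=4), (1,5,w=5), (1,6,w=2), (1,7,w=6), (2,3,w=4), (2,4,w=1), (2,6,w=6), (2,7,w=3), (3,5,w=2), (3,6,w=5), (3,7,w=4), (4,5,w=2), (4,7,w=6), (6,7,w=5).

Step 1: Build adjacency list with weights:
  1: 2(w=4), 5(w=5), 6(w=2), 7(w=6)
  2: 1(w=4), 3(w=4), 4(w=1), 6(w=6), 7(w=3)
  3: 2(w=4), 5(w=2), 6(w=5), 7(w=4)
  4: 2(w=1), 5(w=2), 7(w=6)
  5: 1(w=5), 3(w=2), 4(w=2)
  6: 1(w=2), 2(w=6), 3(w=5), 7(w=5)
  7: 1(w=6), 2(w=3), 3(w=4), 4(w=6), 6(w=5)

Step 2: Apply Dijkstra's algorithm from vertex 3:
  Visit vertex 3 (distance=0)
    Update dist[2] = 4
    Update dist[5] = 2
    Update dist[6] = 5
    Update dist[7] = 4
  Visit vertex 5 (distance=2)
    Update dist[1] = 7
    Update dist[4] = 4
  Visit vertex 2 (distance=4)
  Visit vertex 4 (distance=4)
  Visit vertex 7 (distance=4)
  Visit vertex 6 (distance=5)

Step 3: Shortest path: 3 -> 6
Total weight: 5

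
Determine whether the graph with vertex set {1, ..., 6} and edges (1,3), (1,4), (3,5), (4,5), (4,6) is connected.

Step 1: Build adjacency list from edges:
  1: 3, 4
  2: (none)
  3: 1, 5
  4: 1, 5, 6
  5: 3, 4
  6: 4

Step 2: Run BFS/DFS from vertex 1:
  Visited: {1, 3, 4, 5, 6}
  Reached 5 of 6 vertices

Step 3: Only 5 of 6 vertices reached. Graph is disconnected.
Connected components: {1, 3, 4, 5, 6}, {2}
Answer: No, the graph is not connected (2 components).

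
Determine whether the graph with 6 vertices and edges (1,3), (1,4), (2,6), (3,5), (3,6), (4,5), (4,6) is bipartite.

Step 1: Attempt 2-coloring using BFS:
  Start at vertex 1, assign color 0
  Color vertex 3 with color 1 (neighbor of 1)
  Color vertex 4 with color 1 (neighbor of 1)
  Color vertex 5 with color 0 (neighbor of 3)
  Color vertex 6 with color 0 (neighbor of 3)
  Color vertex 2 with color 1 (neighbor of 6)

Step 2: 2-coloring succeeded. No conflicts found.
  Set A (color 0): {1, 5, 6}
  Set B (color 1): {2, 3, 4}

The graph is bipartite with partition {1, 5, 6}, {2, 3, 4}.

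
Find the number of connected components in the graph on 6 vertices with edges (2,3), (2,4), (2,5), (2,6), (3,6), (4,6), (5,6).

Step 1: Build adjacency list from edges:
  1: (none)
  2: 3, 4, 5, 6
  3: 2, 6
  4: 2, 6
  5: 2, 6
  6: 2, 3, 4, 5

Step 2: Run BFS/DFS from vertex 1:
  Visited: {1}
  Reached 1 of 6 vertices

Step 3: Only 1 of 6 vertices reached. Graph is disconnected.
Connected components: {1}, {2, 3, 4, 5, 6}
Number of connected components: 2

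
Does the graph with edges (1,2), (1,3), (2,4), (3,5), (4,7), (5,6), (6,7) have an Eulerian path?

Step 1: Find the degree of each vertex:
  deg(1) = 2
  deg(2) = 2
  deg(3) = 2
  deg(4) = 2
  deg(5) = 2
  deg(6) = 2
  deg(7) = 2

Step 2: Count vertices with odd degree:
  All vertices have even degree (0 odd-degree vertices)

Step 3: Apply Euler's theorem:
  - Eulerian circuit exists iff graph is connected and all vertices have even degree
  - Eulerian path exists iff graph is connected and has 0 or 2 odd-degree vertices

Graph is connected with 0 odd-degree vertices.
Both Eulerian circuit and Eulerian path exist.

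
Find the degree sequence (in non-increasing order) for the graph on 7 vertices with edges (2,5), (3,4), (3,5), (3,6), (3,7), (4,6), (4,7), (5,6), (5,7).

Step 1: Count edges incident to each vertex:
  deg(1) = 0 (neighbors: none)
  deg(2) = 1 (neighbors: 5)
  deg(3) = 4 (neighbors: 4, 5, 6, 7)
  deg(4) = 3 (neighbors: 3, 6, 7)
  deg(5) = 4 (neighbors: 2, 3, 6, 7)
  deg(6) = 3 (neighbors: 3, 4, 5)
  deg(7) = 3 (neighbors: 3, 4, 5)

Step 2: Sort degrees in non-increasing order:
  Degrees: [0, 1, 4, 3, 4, 3, 3] -> sorted: [4, 4, 3, 3, 3, 1, 0]

Degree sequence: [4, 4, 3, 3, 3, 1, 0]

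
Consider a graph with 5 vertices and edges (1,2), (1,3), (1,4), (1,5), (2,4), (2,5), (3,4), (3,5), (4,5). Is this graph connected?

Step 1: Build adjacency list from edges:
  1: 2, 3, 4, 5
  2: 1, 4, 5
  3: 1, 4, 5
  4: 1, 2, 3, 5
  5: 1, 2, 3, 4

Step 2: Run BFS/DFS from vertex 1:
  Visited: {1, 2, 3, 4, 5}
  Reached 5 of 5 vertices

Step 3: All 5 vertices reached from vertex 1, so the graph is connected.
Answer: Yes, the graph is connected.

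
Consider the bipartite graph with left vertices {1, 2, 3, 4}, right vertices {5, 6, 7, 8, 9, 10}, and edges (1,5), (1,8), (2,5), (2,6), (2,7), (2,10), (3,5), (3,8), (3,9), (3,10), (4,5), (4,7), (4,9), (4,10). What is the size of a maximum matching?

Step 1: List the neighbors of each left vertex:
  1: 5, 8
  2: 5, 6, 7, 10
  3: 5, 8, 9, 10
  4: 5, 7, 9, 10

Step 2: Greedily match left vertices, then look for augmenting paths:
  Match 1 -- 5
  Match 2 -- 6
  Match 3 -- 8
  Match 4 -- 7
  No augmenting path remains.

Step 3: Verify this is maximum:
  Matching size 4 = min(|L|, |R|) = min(4, 6), which is an upper bound, so this matching is maximum.

Maximum matching: {(1,5), (2,6), (3,8), (4,7)}
Size: 4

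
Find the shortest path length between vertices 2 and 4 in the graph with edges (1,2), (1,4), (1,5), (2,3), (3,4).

Step 1: Build adjacency list:
  1: 2, 4, 5
  2: 1, 3
  3: 2, 4
  4: 1, 3
  5: 1

Step 2: BFS from vertex 2 to find shortest path to 4:
  vertex 1 reached at distance 1
  vertex 3 reached at distance 1
  vertex 4 reached at distance 2

Step 3: Shortest path: 2 -> 3 -> 4
Path length: 2 edges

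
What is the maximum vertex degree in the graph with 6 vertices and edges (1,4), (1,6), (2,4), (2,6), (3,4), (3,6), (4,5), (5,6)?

Step 1: Count edges incident to each vertex:
  deg(1) = 2 (neighbors: 4, 6)
  deg(2) = 2 (neighbors: 4, 6)
  deg(3) = 2 (neighbors: 4, 6)
  deg(4) = 4 (neighbors: 1, 2, 3, 5)
  deg(5) = 2 (neighbors: 4, 6)
  deg(6) = 4 (neighbors: 1, 2, 3, 5)

Step 2: Find maximum:
  max(2, 2, 2, 4, 2, 4) = 4 (vertex 4)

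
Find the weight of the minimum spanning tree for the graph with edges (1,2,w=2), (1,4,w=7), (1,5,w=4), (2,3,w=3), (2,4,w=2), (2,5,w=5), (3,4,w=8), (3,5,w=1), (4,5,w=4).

Apply Kruskal's algorithm (sort edges by weight, add if no cycle):

Sorted edges by weight:
  (3,5) w=1
  (1,2) w=2
  (2,4) w=2
  (2,3) w=3
  (1,5) w=4
  (4,5) w=4
  (2,5) w=5
  (1,4) w=7
  (3,4) w=8

Add edge (3,5) w=1 -- no cycle. Running total: 1
Add edge (1,2) w=2 -- no cycle. Running total: 3
Add edge (2,4) w=2 -- no cycle. Running total: 5
Add edge (2,3) w=3 -- no cycle. Running total: 8

MST edges: (3,5,w=1), (1,2,w=2), (2,4,w=2), (2,3,w=3)
Total MST weight: 1 + 2 + 2 + 3 = 8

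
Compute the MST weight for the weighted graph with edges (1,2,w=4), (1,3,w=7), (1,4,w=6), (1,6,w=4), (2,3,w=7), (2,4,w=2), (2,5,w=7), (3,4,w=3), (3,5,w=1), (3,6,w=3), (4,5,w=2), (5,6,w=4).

Apply Kruskal's algorithm (sort edges by weight, add if no cycle):

Sorted edges by weight:
  (3,5) w=1
  (2,4) w=2
  (4,5) w=2
  (3,4) w=3
  (3,6) w=3
  (1,2) w=4
  (1,6) w=4
  (5,6) w=4
  (1,4) w=6
  (1,3) w=7
  (2,3) w=7
  (2,5) w=7

Add edge (3,5) w=1 -- no cycle. Running total: 1
Add edge (2,4) w=2 -- no cycle. Running total: 3
Add edge (4,5) w=2 -- no cycle. Running total: 5
Skip edge (3,4) w=3 -- would create cycle
Add edge (3,6) w=3 -- no cycle. Running total: 8
Add edge (1,2) w=4 -- no cycle. Running total: 12

MST edges: (3,5,w=1), (2,4,w=2), (4,5,w=2), (3,6,w=3), (1,2,w=4)
Total MST weight: 1 + 2 + 2 + 3 + 4 = 12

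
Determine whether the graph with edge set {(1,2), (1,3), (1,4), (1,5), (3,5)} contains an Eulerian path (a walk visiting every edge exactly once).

Step 1: Find the degree of each vertex:
  deg(1) = 4
  deg(2) = 1
  deg(3) = 2
  deg(4) = 1
  deg(5) = 2

Step 2: Count vertices with odd degree:
  Odd-degree vertices: 2, 4 (2 total)

Step 3: Apply Euler's theorem:
  - Eulerian circuit exists iff graph is connected and all vertices have even degree
  - Eulerian path exists iff graph is connected and has 0 or 2 odd-degree vertices

Graph is connected with exactly 2 odd-degree vertices (2, 4).
Eulerian path exists (starting and ending at the odd-degree vertices), but no Eulerian circuit.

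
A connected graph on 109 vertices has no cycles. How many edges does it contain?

A tree on n vertices always has exactly n - 1 edges.
For n = 109: edges = 109 - 1 = 108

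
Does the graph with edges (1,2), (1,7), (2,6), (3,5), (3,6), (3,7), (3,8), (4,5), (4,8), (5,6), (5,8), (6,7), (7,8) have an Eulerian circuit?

Step 1: Find the degree of each vertex:
  deg(1) = 2
  deg(2) = 2
  deg(3) = 4
  deg(4) = 2
  deg(5) = 4
  deg(6) = 4
  deg(7) = 4
  deg(8) = 4

Step 2: Count vertices with odd degree:
  All vertices have even degree (0 odd-degree vertices)

Step 3: Apply Euler's theorem:
  - Eulerian circuit exists iff graph is connected and all vertices have even degree
  - Eulerian path exists iff graph is connected and has 0 or 2 odd-degree vertices

Graph is connected with 0 odd-degree vertices.
Both Eulerian circuit and Eulerian path exist.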